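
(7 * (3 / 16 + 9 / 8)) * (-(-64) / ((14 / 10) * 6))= 70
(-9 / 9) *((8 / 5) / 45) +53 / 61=0.83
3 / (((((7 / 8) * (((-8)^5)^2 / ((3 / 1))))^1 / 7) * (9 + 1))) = 9 / 1342177280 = 0.00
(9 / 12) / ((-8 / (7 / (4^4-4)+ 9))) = -325 / 384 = -0.85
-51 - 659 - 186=-896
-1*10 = -10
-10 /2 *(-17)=85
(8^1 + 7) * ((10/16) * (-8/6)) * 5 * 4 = -250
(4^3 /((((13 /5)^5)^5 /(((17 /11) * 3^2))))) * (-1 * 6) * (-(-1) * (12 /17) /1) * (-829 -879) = 21110229492187500000000000 /77620510163534983326338136623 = 0.00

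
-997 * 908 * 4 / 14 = -1810552 / 7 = -258650.29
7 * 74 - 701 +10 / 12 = -1093 / 6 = -182.17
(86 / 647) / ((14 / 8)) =344 / 4529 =0.08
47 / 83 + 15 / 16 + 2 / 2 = 3325 / 1328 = 2.50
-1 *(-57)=57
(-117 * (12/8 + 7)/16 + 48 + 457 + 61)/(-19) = -26.52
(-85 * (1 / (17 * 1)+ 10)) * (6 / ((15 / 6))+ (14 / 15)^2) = -13984 / 5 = -2796.80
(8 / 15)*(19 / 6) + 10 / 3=226 / 45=5.02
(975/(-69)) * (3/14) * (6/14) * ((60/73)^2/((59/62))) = -326430000/354341197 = -0.92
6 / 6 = 1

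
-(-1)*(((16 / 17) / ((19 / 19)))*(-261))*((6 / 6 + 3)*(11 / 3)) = -61248 / 17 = -3602.82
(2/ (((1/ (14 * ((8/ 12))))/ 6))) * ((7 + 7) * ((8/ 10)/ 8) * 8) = 6272/ 5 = 1254.40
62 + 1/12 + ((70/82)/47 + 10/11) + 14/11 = 16351361/254364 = 64.28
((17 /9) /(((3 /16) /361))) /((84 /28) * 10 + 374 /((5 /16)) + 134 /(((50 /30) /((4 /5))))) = 1227400 /435753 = 2.82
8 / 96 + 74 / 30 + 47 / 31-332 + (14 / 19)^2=-73276639 / 223820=-327.39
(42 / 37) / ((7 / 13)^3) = 13182 / 1813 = 7.27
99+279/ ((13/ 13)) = 378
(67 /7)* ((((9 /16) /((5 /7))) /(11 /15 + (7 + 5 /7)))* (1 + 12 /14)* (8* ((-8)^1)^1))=-94068 /887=-106.05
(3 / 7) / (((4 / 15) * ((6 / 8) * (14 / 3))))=45 / 98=0.46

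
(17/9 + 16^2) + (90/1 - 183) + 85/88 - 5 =127397/792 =160.85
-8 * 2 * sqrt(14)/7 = -16 * sqrt(14)/7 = -8.55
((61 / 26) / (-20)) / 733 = -61 / 381160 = -0.00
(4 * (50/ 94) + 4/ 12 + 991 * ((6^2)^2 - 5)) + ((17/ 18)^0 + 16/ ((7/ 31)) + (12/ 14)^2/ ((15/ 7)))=902016241/ 705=1279455.66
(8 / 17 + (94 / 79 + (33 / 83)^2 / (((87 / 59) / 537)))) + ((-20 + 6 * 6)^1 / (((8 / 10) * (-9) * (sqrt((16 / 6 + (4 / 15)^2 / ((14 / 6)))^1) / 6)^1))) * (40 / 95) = 15891259277 / 268305883 - 400 * sqrt(826) / 3363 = 55.81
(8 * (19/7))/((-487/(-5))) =760/3409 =0.22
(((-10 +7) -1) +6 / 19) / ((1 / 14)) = -980 / 19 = -51.58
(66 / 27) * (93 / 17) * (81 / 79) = 18414 / 1343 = 13.71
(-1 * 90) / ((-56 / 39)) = 1755 / 28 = 62.68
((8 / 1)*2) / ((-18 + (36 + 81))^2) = 16 / 9801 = 0.00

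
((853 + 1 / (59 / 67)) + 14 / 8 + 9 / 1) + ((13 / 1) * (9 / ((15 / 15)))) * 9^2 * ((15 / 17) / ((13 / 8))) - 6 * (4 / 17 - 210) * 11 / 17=465502433 / 68204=6825.15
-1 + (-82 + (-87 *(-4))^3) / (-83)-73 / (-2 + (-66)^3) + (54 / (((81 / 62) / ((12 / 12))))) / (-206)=-3743960178118703 / 7373461206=-507761.56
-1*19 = -19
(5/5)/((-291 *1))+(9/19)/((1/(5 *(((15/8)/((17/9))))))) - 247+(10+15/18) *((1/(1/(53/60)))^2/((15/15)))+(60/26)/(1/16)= -350636483929/1759548960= -199.28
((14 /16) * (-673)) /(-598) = 4711 /4784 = 0.98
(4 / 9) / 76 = 1 / 171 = 0.01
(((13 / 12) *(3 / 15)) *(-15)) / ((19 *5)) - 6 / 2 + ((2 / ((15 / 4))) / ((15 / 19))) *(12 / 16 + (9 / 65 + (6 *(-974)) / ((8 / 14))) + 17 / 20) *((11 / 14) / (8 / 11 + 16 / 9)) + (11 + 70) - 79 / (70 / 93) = -58787809179 / 26799500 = -2193.62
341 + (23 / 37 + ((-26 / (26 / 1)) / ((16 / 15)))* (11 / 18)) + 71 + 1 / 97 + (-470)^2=76251742061 / 344544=221312.06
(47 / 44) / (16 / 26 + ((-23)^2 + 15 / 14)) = 91 / 45210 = 0.00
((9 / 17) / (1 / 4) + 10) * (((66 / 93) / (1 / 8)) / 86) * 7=126896 / 22661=5.60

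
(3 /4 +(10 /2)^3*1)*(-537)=-270111 /4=-67527.75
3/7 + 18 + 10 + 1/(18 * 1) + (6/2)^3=55.48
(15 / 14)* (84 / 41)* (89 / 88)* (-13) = -52065 / 1804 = -28.86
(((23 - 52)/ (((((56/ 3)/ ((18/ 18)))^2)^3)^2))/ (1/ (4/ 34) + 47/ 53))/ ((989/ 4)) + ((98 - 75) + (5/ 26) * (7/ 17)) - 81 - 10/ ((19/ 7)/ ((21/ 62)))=-901125435446785307307802832463593/ 15229767658438394775375330672640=-59.17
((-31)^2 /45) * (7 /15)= 6727 /675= 9.97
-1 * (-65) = 65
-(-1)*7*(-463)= -3241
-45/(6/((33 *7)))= -3465/2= -1732.50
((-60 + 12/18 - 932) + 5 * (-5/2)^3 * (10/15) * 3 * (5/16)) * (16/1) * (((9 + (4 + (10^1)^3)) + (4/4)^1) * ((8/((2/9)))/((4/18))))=-2733843879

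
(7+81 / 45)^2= 1936 / 25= 77.44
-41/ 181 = -0.23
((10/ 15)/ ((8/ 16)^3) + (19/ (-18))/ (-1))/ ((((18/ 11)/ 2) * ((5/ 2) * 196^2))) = 253/ 3111696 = 0.00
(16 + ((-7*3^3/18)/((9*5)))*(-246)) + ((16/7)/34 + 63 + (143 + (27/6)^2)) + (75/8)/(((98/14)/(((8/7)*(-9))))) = 4763789/16660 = 285.94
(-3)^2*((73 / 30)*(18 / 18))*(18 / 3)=657 / 5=131.40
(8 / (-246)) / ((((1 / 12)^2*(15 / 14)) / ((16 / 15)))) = -14336 / 3075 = -4.66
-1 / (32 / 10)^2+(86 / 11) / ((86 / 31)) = 2.72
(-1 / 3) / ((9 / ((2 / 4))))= -1 / 54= -0.02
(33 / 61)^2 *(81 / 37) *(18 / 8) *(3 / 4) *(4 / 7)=2381643 / 3854956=0.62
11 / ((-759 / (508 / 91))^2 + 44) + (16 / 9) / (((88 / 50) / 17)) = 739043610236 / 43036934193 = 17.17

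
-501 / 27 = -167 / 9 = -18.56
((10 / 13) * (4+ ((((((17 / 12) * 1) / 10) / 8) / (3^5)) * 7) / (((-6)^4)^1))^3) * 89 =157404677308015569709672984591 / 35924511954619170658713600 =4381.54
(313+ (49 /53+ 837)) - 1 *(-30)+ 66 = 1246.92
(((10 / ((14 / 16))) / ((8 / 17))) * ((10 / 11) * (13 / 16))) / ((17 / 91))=4225 / 44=96.02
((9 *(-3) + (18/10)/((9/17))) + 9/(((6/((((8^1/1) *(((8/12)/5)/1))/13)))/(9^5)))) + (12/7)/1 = 3296786/455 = 7245.68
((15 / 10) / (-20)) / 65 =-3 / 2600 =-0.00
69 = 69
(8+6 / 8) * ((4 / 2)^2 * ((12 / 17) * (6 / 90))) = 28 / 17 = 1.65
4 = 4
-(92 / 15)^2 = -8464 / 225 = -37.62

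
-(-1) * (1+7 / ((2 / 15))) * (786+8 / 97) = 4079375 / 97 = 42055.41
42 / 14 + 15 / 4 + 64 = 283 / 4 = 70.75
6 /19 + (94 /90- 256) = -217717 /855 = -254.64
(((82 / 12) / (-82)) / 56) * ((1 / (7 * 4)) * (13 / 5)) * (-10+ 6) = 13 / 23520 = 0.00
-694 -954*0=-694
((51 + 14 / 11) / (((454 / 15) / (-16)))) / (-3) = 23000 / 2497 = 9.21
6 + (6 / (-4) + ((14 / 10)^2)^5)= 652841123 / 19531250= 33.43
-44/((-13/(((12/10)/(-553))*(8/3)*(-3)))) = 2112/35945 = 0.06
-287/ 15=-19.13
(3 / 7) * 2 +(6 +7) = 97 / 7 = 13.86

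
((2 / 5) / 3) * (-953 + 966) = 1.73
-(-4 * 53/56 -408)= 5765/14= 411.79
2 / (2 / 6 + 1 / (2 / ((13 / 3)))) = 4 / 5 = 0.80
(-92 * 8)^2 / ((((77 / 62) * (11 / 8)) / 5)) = 1343406080 / 847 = 1586075.66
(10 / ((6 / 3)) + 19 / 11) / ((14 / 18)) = 666 / 77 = 8.65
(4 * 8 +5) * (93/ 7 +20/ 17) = 63677/ 119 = 535.10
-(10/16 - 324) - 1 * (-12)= 2683/8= 335.38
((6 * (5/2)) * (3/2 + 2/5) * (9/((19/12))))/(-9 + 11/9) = -729/35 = -20.83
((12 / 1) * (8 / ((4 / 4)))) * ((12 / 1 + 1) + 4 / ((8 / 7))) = 1584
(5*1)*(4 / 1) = 20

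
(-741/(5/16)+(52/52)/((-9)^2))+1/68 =-65302103/27540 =-2371.17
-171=-171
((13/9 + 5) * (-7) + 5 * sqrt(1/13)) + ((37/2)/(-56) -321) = -369373/1008 + 5 * sqrt(13)/13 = -365.05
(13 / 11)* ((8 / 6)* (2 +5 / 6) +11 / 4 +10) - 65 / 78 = 7405 / 396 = 18.70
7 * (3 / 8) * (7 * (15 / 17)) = 16.21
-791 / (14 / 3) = -339 / 2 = -169.50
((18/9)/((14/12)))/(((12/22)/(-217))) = -682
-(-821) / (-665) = -821 / 665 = -1.23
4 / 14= 0.29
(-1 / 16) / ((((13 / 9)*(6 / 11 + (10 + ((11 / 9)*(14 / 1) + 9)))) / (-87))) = 77517 / 754832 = 0.10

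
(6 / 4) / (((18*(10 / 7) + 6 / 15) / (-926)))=-48615 / 914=-53.19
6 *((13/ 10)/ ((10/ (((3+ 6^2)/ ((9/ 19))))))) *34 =54587/ 25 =2183.48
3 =3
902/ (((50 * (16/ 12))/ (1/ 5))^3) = 12177/ 500000000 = 0.00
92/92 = 1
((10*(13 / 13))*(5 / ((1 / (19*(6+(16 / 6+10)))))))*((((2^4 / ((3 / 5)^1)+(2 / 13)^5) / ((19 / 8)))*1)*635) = 422503096064000 / 3341637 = 126435964.19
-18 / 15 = -6 / 5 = -1.20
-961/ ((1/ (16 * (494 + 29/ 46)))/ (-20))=3498501280/ 23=152108751.30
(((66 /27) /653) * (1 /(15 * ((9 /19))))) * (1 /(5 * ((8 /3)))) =209 /5289300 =0.00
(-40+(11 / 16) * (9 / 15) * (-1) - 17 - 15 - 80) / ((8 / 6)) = -114.31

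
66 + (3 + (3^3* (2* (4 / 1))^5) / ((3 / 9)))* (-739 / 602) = -280203171 / 86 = -3258176.41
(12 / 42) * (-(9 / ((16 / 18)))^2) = -29.29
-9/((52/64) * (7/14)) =-288/13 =-22.15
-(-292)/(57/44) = 12848/57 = 225.40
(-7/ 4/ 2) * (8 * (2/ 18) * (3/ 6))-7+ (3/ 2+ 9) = 28/ 9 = 3.11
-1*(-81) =81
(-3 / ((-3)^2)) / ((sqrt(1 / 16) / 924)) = -1232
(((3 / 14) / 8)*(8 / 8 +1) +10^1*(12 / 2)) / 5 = 3363 / 280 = 12.01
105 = 105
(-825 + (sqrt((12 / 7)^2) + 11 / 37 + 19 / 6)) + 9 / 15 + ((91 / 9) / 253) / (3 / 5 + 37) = -454141885913 / 554358420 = -819.22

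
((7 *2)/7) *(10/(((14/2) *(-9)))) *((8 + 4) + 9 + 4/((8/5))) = -470/63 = -7.46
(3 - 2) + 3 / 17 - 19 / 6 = -1.99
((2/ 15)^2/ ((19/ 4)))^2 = 256/ 18275625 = 0.00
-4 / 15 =-0.27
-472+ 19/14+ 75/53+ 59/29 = -10053065/21518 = -467.19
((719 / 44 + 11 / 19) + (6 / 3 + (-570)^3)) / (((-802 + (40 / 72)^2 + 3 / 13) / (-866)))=-70590631587506667 / 352766084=-200106061.18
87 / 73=1.19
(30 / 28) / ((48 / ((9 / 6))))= 15 / 448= 0.03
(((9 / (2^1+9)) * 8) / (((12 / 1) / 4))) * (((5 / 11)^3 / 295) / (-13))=-600 / 11229647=-0.00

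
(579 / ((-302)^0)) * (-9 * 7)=-36477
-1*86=-86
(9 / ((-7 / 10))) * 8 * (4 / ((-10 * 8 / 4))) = 144 / 7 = 20.57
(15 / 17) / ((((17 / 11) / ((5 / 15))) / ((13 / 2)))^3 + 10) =43863105 / 515155726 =0.09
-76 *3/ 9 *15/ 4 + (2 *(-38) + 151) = -20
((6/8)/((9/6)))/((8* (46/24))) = 3/92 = 0.03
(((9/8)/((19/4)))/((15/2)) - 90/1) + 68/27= -224309/2565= -87.45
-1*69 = -69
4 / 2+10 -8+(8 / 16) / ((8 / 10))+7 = 93 / 8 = 11.62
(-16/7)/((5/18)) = -288/35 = -8.23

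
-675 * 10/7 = -6750/7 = -964.29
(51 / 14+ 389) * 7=5497 / 2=2748.50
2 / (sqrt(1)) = 2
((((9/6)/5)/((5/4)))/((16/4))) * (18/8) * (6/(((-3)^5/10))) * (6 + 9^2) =-29/10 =-2.90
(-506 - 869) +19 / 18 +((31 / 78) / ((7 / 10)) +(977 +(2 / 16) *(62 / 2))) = -2571671 / 6552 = -392.50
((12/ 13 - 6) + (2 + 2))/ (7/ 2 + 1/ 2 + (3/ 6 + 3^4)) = -28/ 2223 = -0.01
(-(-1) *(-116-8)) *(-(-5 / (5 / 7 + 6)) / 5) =-868 / 47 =-18.47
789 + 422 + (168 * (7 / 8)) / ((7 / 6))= 1337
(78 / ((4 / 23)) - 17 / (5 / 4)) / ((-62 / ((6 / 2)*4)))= -13047 / 155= -84.17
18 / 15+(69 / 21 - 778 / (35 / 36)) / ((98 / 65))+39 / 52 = -3612713 / 6860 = -526.63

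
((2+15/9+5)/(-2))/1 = -13/3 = -4.33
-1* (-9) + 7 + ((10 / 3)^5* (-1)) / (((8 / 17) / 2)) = -421112 / 243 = -1732.97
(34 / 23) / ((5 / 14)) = 476 / 115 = 4.14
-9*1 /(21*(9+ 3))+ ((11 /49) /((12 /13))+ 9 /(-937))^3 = -3841305604402573 /167244078868122816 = -0.02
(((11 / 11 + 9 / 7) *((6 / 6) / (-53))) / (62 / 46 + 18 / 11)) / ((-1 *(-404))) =-1012 / 28290605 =-0.00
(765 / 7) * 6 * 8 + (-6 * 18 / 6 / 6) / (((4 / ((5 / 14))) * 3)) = 41965 / 8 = 5245.62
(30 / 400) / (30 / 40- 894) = -1 / 11910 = -0.00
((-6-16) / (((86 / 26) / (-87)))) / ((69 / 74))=613756 / 989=620.58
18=18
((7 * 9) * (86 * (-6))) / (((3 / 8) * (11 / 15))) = -118210.91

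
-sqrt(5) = -2.24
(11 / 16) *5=55 / 16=3.44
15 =15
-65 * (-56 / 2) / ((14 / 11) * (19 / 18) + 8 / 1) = 36036 / 185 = 194.79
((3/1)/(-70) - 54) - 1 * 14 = -4763/70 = -68.04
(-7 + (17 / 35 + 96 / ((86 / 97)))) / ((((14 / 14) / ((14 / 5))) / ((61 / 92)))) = 188.93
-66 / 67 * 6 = -396 / 67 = -5.91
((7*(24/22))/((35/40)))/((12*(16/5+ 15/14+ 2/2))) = 560/4059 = 0.14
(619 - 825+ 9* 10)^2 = 13456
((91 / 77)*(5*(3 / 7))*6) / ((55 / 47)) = 10998 / 847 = 12.98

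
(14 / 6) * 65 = 455 / 3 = 151.67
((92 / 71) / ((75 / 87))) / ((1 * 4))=667 / 1775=0.38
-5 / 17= -0.29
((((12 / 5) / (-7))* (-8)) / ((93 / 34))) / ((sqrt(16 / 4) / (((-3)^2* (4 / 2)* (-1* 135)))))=-264384 / 217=-1218.36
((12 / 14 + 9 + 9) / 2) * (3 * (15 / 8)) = 1485 / 28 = 53.04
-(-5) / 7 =5 / 7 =0.71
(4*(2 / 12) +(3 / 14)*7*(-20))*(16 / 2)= -704 / 3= -234.67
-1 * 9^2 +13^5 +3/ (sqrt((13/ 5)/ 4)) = 6 * sqrt(65)/ 13 +371212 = 371215.72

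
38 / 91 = 0.42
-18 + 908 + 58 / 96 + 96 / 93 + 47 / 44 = 14611789 / 16368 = 892.70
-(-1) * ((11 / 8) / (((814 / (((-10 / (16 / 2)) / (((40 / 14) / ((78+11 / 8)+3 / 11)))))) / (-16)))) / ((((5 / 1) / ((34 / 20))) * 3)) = 834071 / 7814400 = 0.11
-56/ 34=-28/ 17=-1.65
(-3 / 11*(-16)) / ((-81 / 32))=-1.72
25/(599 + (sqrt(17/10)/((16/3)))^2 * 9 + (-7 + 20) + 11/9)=0.04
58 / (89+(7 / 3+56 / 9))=261 / 439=0.59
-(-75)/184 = 75/184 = 0.41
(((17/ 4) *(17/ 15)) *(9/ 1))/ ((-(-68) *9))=17/ 240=0.07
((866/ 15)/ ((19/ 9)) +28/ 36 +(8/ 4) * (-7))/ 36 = 0.39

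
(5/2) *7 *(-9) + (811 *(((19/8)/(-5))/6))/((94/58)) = -2223461/11280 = -197.12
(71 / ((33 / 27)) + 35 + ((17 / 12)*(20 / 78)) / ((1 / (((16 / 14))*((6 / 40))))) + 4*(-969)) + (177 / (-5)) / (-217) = -1760706862 / 465465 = -3782.68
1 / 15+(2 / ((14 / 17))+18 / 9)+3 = 787 / 105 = 7.50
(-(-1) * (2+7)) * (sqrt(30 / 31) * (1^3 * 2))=18 * sqrt(930) / 31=17.71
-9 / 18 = -1 / 2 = -0.50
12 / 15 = 4 / 5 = 0.80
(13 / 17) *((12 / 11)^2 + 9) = 16029 / 2057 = 7.79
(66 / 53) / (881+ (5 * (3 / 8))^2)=4224 / 3000277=0.00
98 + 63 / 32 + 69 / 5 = 18203 / 160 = 113.77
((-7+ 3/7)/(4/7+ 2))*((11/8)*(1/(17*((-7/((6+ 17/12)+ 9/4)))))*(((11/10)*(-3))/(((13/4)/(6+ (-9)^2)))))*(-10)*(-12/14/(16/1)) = -2340503/173264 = -13.51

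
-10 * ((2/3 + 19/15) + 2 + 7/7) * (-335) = 49580/3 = 16526.67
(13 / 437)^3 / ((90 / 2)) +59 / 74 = 221569080293 / 277899998490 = 0.80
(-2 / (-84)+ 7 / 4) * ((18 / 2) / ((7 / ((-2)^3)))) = -894 / 49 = -18.24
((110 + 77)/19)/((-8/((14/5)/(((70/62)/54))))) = -156519/950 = -164.76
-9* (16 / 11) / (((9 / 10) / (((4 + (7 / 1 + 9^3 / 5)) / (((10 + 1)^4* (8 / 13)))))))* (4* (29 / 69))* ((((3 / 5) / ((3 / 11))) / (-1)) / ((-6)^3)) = -591136 / 136380915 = -0.00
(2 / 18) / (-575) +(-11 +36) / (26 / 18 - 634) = -0.04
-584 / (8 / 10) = -730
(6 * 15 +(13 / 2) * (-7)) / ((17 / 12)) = 31.41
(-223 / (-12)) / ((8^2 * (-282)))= -223 / 216576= -0.00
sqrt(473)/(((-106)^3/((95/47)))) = -95 * sqrt(473)/55977752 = -0.00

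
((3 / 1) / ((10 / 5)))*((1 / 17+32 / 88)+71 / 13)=8.83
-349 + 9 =-340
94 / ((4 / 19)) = 893 / 2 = 446.50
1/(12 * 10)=1/120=0.01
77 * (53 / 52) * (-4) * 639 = -2607759 / 13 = -200596.85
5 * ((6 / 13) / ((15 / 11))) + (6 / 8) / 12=365 / 208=1.75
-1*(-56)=56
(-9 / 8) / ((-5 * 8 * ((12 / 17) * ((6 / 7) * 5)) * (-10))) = -119 / 128000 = -0.00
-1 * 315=-315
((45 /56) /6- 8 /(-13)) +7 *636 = 6483203 /1456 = 4452.75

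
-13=-13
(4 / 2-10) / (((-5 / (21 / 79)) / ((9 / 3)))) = 504 / 395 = 1.28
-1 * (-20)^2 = -400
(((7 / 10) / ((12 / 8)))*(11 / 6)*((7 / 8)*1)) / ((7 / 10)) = 77 / 72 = 1.07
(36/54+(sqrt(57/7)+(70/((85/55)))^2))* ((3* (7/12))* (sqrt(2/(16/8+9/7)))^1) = sqrt(322)* (867* sqrt(399)+12454946)/79764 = 2805.86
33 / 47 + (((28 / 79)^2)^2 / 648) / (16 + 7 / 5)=0.70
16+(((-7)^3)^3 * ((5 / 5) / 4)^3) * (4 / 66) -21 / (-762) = -5122758601 / 134112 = -38197.62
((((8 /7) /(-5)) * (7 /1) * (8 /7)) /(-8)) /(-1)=-8 /35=-0.23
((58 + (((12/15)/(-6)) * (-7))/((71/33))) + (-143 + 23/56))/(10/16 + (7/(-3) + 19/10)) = -5019033/11431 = -439.07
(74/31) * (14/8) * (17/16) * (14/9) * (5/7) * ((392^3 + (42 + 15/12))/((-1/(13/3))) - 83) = -68957369215315/53568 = -1287286611.70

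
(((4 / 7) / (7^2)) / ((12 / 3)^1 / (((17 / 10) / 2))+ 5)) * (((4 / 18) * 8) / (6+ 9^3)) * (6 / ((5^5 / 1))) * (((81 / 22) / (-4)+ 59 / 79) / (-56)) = 41038 / 2372217449765625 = 0.00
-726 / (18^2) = -121 / 54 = -2.24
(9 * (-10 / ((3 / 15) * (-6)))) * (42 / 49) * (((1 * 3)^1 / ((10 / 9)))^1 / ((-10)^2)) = 243 / 140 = 1.74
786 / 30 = 131 / 5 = 26.20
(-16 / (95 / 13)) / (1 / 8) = -1664 / 95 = -17.52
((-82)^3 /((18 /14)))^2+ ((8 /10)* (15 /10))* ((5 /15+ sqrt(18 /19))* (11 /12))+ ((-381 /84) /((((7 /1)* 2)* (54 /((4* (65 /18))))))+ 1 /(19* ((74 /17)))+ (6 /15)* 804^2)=33* sqrt(38) /190+ 61576139300541375179 /334824840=183905528935.37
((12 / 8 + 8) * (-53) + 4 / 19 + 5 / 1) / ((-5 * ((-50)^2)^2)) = 3787 / 237500000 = 0.00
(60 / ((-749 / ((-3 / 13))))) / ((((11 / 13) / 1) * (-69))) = -60 / 189497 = -0.00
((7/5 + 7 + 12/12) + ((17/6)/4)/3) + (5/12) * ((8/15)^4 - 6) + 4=2714267/243000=11.17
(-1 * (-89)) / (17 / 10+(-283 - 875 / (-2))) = 445 / 781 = 0.57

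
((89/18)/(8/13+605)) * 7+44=6243515/141714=44.06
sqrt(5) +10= 12.24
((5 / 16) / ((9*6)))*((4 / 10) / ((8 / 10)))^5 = 5 / 27648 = 0.00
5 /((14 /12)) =30 /7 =4.29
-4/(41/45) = -180/41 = -4.39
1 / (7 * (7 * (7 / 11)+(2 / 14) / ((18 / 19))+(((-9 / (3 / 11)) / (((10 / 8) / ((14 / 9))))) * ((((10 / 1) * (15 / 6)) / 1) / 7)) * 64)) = -198 / 13003537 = -0.00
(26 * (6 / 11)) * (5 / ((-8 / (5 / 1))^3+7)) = 32500 / 1331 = 24.42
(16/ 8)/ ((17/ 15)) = 30/ 17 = 1.76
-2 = -2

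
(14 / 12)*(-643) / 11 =-4501 / 66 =-68.20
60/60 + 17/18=35/18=1.94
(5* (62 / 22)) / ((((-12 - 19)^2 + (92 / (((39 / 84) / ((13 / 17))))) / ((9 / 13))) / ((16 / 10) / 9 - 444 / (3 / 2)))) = -7015424 / 1985731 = -3.53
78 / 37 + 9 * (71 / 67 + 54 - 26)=653577 / 2479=263.65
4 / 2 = 2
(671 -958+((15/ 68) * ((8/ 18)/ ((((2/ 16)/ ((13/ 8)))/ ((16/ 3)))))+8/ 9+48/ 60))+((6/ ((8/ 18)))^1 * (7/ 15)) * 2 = -67808/ 255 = -265.91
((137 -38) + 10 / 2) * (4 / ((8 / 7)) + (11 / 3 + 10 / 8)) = 2626 / 3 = 875.33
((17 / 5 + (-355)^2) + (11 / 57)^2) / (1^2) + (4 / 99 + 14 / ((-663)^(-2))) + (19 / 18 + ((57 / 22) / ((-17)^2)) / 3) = 324316898876117 / 51642855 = 6279995.54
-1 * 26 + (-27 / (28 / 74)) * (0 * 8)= -26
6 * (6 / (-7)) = -5.14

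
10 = 10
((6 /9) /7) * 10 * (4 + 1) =100 /21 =4.76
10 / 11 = 0.91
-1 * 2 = -2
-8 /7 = -1.14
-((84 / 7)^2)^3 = -2985984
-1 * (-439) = 439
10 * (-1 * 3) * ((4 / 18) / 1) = -20 / 3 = -6.67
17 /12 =1.42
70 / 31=2.26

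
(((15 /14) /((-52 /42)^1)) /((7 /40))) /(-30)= 15 /91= 0.16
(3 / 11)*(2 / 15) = 2 / 55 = 0.04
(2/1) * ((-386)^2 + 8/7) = 2085960/7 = 297994.29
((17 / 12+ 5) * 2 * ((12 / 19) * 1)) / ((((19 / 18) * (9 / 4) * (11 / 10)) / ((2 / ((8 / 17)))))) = 4760 / 361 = 13.19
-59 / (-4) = 59 / 4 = 14.75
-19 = -19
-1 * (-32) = 32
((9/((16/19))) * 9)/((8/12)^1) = 4617/32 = 144.28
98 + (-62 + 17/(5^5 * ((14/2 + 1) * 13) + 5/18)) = 210600486/5850005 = 36.00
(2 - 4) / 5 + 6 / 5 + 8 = 8.80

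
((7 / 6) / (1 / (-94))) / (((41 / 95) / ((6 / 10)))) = -6251 / 41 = -152.46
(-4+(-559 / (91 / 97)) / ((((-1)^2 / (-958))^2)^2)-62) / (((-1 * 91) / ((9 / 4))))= 15809376414116151 / 1274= 12409243653152.39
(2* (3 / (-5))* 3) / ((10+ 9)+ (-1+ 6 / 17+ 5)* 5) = -34 / 385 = -0.09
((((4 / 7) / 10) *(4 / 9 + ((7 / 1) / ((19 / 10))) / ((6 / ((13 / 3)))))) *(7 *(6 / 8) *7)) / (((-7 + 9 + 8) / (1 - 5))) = -1239 / 475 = -2.61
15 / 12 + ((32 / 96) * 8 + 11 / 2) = 113 / 12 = 9.42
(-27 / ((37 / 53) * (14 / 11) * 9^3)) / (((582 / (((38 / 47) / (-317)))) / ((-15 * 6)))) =-55385 / 3368768193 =-0.00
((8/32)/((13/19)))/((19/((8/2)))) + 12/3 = 53/13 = 4.08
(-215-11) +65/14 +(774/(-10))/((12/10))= -2001/7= -285.86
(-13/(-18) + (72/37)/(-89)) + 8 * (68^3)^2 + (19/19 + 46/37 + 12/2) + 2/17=790939861001.06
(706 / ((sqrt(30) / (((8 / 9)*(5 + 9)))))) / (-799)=-39536*sqrt(30) / 107865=-2.01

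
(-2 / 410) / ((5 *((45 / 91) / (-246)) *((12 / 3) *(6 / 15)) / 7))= 637 / 300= 2.12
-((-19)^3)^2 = -47045881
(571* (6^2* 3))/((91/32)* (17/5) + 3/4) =9866880/1667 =5918.94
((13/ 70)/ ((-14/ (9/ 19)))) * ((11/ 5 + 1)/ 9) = -52/ 23275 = -0.00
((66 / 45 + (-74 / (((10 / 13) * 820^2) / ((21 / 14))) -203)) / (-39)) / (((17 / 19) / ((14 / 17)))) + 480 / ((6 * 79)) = 3047577439859 / 528274422000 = 5.77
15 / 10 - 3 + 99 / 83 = -51 / 166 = -0.31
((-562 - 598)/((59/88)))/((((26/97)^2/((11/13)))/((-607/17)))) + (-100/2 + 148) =727667.57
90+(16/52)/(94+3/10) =1103350/12259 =90.00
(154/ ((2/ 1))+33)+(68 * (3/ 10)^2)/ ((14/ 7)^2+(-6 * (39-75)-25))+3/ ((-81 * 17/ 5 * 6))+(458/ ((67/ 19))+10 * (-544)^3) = -482712714681235957/ 299841750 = -1609891600.09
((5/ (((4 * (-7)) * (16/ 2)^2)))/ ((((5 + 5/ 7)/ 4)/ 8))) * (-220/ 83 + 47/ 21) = 719/ 111552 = 0.01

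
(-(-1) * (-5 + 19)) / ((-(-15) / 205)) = 574 / 3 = 191.33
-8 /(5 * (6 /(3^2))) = -12 /5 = -2.40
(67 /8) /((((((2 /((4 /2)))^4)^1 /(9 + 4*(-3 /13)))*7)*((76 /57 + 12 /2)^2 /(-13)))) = -9045 /3872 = -2.34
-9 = -9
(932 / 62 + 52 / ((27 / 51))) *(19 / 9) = 239.09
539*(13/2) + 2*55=7227/2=3613.50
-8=-8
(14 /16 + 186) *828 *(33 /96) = 3404115 /64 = 53189.30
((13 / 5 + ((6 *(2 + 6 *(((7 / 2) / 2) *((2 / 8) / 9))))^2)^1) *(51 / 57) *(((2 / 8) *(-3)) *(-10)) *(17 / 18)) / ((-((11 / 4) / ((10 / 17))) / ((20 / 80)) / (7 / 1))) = -160055 / 352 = -454.70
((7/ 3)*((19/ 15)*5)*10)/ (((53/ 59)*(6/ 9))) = 39235/ 159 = 246.76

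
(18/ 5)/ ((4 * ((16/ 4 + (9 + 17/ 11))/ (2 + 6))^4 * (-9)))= -14641/ 1600000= -0.01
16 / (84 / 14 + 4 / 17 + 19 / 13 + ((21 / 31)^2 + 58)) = 849524 / 3512555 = 0.24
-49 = -49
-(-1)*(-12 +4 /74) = -442 /37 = -11.95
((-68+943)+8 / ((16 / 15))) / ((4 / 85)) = 150025 / 8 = 18753.12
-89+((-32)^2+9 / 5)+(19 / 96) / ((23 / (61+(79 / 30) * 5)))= 62095907 / 66240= 937.44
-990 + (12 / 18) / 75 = -222748 / 225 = -989.99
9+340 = 349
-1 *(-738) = 738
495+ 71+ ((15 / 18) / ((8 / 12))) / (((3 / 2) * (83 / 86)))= 141149 / 249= 566.86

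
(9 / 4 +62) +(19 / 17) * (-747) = -52403 / 68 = -770.63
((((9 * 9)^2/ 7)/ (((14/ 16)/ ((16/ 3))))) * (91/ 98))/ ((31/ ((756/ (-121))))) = -196515072/ 183799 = -1069.18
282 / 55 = 5.13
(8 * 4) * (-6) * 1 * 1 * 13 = -2496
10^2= 100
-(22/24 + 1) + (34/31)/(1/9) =2959/372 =7.95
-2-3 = -5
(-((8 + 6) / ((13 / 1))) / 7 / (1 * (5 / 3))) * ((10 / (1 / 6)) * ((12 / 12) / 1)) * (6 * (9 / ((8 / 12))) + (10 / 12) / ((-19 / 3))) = -110628 / 247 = -447.89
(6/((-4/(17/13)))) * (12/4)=-153/26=-5.88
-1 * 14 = -14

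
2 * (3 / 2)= 3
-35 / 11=-3.18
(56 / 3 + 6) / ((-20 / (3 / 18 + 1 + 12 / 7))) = -4477 / 1260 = -3.55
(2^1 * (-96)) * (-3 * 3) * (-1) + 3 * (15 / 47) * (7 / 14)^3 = -649683 / 376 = -1727.88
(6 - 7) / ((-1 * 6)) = 1 / 6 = 0.17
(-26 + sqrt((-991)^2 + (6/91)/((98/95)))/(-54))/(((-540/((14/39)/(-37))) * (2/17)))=-119/29970 - 17 * sqrt(99624512806)/1914543540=-0.01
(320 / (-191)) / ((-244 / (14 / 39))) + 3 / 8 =1372127 / 3635112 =0.38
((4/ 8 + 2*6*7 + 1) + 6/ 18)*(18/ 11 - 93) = -172525/ 22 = -7842.05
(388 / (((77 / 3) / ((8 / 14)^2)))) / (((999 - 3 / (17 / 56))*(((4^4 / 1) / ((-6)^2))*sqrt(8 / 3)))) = 0.00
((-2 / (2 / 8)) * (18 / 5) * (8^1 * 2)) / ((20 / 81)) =-46656 / 25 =-1866.24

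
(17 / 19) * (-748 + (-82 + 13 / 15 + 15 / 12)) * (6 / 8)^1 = -844441 / 1520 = -555.55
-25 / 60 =-5 / 12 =-0.42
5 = 5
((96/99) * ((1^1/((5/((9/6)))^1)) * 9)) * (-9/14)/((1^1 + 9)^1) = -324/1925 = -0.17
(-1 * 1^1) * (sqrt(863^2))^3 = -642735647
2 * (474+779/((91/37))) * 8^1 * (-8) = -9210496/91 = -101214.24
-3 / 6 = -1 / 2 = -0.50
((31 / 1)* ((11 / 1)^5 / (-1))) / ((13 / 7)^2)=-244636469 / 169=-1447553.07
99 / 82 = 1.21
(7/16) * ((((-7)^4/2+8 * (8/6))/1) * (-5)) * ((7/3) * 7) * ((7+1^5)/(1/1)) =-12462905/36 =-346191.81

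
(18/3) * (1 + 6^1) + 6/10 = 213/5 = 42.60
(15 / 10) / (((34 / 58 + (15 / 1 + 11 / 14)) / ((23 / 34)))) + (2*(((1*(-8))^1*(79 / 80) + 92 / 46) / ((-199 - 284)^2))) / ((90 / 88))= 31940916929 / 515766985650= 0.06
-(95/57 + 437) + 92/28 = -9143/21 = -435.38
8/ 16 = 1/ 2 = 0.50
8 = 8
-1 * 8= -8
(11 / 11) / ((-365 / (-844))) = 844 / 365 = 2.31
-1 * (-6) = 6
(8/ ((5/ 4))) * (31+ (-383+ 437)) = 544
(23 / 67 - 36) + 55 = 1296 / 67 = 19.34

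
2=2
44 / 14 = 22 / 7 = 3.14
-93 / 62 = -3 / 2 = -1.50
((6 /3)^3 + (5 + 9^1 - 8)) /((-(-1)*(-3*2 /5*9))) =-35 /27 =-1.30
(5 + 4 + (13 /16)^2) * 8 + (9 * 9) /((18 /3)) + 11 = 3257 /32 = 101.78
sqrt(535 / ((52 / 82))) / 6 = sqrt(570310) / 156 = 4.84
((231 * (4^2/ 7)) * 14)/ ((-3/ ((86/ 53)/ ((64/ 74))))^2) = 2891.13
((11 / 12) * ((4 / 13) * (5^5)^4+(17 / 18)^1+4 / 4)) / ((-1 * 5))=-15106201171876001 / 2808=-5379701272035.61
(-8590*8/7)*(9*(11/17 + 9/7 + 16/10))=-260008992/833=-312135.64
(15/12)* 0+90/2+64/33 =46.94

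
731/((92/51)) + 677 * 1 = 99565/92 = 1082.23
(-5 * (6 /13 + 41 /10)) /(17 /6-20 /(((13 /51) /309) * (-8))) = -1779 /236606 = -0.01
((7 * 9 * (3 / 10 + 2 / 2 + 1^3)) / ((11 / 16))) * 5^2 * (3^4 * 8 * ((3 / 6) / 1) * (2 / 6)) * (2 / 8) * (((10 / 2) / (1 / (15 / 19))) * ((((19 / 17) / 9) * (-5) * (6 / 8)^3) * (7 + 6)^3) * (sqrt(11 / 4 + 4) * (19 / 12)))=-9186251563125 * sqrt(3) / 11968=-1329466447.06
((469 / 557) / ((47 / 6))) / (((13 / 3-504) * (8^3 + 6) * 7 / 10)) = -6030 / 10163761139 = -0.00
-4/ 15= -0.27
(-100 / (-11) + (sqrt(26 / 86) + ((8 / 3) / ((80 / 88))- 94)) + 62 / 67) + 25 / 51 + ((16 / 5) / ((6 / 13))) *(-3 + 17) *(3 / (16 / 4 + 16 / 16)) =-6991241 / 313225 + sqrt(559) / 43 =-21.77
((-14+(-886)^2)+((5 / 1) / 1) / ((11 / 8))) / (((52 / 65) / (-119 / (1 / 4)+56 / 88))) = -112878972045 / 242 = -466442033.24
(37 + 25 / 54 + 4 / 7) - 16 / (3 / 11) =-20.63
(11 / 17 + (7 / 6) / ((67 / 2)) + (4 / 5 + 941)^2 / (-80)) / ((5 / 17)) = -75766224977 / 2010000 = -37694.64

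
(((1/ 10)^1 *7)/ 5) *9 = 63/ 50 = 1.26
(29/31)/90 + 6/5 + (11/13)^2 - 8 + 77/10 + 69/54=91289/31434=2.90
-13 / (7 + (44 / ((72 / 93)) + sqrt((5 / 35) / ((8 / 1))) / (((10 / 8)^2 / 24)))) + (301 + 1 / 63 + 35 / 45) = 1123200*sqrt(14) / 641100823 + 12181015926449 / 40389351849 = 301.60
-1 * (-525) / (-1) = -525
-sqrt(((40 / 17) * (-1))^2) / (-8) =5 / 17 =0.29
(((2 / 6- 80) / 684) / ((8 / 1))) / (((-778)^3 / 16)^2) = -239 / 14220175622256156744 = -0.00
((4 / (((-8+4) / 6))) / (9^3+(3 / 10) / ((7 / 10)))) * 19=-133 / 851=-0.16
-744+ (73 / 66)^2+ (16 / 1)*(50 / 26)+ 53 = -37318271 / 56628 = -659.01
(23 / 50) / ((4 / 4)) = 23 / 50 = 0.46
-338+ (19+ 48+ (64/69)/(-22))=-205721/759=-271.04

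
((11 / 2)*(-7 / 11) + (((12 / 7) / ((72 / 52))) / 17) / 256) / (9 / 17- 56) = 159923 / 2534784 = 0.06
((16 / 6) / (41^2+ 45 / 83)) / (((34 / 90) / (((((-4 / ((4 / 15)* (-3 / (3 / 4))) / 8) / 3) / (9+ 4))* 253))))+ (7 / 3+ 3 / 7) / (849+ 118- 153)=1548986293 / 95864793024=0.02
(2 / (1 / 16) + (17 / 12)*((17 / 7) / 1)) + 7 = 3565 / 84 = 42.44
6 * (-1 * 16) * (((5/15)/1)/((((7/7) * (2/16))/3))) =-768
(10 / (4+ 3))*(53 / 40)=53 / 28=1.89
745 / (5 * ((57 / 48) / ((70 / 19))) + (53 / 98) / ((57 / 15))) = 22195040 / 52253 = 424.76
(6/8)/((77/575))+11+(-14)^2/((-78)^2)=16.63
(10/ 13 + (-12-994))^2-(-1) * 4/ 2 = 170772962/ 169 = 1010490.90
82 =82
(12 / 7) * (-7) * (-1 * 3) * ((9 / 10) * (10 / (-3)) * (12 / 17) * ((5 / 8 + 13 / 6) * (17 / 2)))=-1809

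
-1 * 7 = -7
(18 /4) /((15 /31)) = 93 /10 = 9.30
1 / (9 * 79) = 0.00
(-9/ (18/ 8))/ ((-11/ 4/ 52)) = 832/ 11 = 75.64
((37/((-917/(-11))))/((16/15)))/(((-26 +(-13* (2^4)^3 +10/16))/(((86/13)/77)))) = -23865/35564026589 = -0.00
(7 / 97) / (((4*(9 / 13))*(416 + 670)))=0.00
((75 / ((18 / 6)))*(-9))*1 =-225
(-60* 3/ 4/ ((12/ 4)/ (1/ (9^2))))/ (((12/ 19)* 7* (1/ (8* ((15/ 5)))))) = -190/ 189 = -1.01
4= 4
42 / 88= 21 / 44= 0.48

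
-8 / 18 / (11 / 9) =-4 / 11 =-0.36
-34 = -34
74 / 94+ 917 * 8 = 344829 / 47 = 7336.79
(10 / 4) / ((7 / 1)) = 5 / 14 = 0.36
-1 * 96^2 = -9216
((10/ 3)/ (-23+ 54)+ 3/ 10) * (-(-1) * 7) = 2653/ 930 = 2.85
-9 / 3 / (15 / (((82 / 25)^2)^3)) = -304006671424 / 1220703125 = -249.04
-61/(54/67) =-4087/54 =-75.69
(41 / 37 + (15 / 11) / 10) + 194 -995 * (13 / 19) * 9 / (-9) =13548741 / 15466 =876.03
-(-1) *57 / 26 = 57 / 26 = 2.19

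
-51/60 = -0.85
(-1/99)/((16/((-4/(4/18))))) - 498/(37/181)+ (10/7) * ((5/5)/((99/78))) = -15136117/6216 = -2435.03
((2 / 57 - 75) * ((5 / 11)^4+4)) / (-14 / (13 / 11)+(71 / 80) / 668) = 6058787200960 / 236802377361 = 25.59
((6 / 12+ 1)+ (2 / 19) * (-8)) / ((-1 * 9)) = -25 / 342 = -0.07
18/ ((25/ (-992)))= -17856/ 25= -714.24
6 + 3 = 9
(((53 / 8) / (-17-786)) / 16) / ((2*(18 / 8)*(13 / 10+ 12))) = -265 / 30758112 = -0.00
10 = 10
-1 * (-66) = 66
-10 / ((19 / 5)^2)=-250 / 361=-0.69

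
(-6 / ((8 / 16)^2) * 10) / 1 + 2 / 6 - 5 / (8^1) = -5767 / 24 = -240.29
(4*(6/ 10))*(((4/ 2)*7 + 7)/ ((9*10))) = 14/ 25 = 0.56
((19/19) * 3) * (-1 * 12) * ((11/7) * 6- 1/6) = -2334/7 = -333.43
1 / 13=0.08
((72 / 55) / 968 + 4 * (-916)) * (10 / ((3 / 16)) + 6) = -4340336158 / 19965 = -217397.25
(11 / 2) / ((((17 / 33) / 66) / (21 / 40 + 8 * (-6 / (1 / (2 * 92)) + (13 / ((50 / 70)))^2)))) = -14809769469 / 3400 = -4355814.55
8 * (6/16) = 3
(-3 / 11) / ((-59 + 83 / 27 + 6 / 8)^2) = -34992 / 390606491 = -0.00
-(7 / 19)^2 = -49 / 361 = -0.14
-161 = -161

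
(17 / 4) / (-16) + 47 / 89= 1495 / 5696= 0.26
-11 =-11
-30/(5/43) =-258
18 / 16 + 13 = 113 / 8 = 14.12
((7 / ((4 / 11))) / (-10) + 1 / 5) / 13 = -69 / 520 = -0.13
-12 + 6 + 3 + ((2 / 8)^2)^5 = -3.00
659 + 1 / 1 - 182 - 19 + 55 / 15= 1388 / 3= 462.67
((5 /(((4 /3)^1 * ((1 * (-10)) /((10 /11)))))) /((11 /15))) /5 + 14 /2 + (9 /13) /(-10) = 215117 /31460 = 6.84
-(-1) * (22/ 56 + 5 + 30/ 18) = 7.06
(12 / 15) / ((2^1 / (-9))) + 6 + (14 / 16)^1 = 131 / 40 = 3.28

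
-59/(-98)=59/98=0.60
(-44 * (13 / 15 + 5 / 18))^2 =5134756 / 2025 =2535.68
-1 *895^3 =-716917375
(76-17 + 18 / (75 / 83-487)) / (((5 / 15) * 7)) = 3568380 / 141211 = 25.27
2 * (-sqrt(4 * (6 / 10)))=-4 * sqrt(15) / 5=-3.10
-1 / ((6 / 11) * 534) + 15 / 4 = 3001 / 801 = 3.75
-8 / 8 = -1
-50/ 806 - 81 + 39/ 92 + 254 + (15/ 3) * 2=6798325/ 37076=183.36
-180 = -180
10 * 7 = 70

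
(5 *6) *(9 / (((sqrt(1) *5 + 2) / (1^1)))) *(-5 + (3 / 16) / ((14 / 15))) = -145125 / 784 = -185.11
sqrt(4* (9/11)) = 6* sqrt(11)/11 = 1.81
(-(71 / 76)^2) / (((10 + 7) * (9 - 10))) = 5041 / 98192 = 0.05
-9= -9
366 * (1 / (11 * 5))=366 / 55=6.65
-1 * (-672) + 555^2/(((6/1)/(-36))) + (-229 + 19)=-1847688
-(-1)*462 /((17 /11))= 5082 /17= 298.94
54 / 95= 0.57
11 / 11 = 1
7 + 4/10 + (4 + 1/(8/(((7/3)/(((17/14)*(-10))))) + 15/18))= 136449/11995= 11.38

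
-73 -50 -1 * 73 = -196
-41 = -41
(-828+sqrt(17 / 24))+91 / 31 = -25577 / 31+sqrt(102) / 12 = -824.22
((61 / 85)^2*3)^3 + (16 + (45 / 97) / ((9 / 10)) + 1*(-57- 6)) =-1565635305501666 / 36583503015625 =-42.80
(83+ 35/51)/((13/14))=59752/663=90.12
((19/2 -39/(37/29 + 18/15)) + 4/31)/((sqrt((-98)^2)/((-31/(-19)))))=-7173/70364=-0.10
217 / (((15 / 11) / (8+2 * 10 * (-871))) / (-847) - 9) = -11734463356 / 486682807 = -24.11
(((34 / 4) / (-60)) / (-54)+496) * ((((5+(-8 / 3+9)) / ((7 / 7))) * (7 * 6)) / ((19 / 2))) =24852.34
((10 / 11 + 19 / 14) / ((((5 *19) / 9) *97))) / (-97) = -3141 / 137653670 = -0.00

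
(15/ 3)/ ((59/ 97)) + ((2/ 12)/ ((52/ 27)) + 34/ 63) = 3419797/ 386568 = 8.85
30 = 30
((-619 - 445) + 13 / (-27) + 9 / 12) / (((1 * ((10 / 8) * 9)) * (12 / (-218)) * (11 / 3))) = 12522247 / 26730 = 468.47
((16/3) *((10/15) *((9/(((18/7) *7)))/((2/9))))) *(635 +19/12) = 15278/3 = 5092.67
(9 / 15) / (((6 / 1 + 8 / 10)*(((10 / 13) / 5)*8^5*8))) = 39 / 17825792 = 0.00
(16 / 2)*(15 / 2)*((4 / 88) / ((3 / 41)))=410 / 11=37.27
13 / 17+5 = 98 / 17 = 5.76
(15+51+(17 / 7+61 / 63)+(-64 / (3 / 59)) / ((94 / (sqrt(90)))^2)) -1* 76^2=-795955004 / 139167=-5719.42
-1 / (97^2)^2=-0.00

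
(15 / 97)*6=90 / 97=0.93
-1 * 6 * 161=-966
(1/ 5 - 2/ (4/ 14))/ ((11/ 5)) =-34/ 11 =-3.09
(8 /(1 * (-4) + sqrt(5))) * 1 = -32 /11 - 8 * sqrt(5) /11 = -4.54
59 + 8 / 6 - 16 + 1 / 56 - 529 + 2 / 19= -1546663 / 3192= -484.54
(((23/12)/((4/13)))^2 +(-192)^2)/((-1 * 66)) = -85024057/152064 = -559.13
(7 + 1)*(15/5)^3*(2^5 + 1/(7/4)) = 7035.43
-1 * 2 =-2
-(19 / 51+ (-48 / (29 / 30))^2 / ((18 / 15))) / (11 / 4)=-32052356 / 42891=-747.30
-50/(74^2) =-25/2738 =-0.01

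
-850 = -850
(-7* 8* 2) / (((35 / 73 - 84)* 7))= 1168 / 6097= 0.19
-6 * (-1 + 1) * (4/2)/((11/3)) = 0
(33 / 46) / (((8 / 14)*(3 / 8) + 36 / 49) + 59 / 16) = 12936 / 83605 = 0.15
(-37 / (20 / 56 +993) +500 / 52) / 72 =1731641 / 13016952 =0.13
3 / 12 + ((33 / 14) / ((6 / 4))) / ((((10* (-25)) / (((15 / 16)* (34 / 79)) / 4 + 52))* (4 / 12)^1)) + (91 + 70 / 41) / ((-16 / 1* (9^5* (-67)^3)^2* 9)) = -0.73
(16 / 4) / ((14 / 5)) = 10 / 7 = 1.43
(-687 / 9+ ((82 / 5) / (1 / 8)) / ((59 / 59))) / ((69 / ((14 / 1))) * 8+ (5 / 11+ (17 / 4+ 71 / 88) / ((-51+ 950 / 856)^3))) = 616974565154876467 / 448484390729877105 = 1.38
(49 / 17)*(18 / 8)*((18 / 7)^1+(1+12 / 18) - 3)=273 / 34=8.03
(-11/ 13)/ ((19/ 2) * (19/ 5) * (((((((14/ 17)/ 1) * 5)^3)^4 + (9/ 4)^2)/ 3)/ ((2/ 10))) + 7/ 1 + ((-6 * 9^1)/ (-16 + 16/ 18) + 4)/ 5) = -615249082514627616/ 1039314801013776429042024397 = -0.00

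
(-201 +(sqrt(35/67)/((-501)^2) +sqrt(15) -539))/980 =-37/49 +sqrt(2345)/16480725660 +sqrt(15)/980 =-0.75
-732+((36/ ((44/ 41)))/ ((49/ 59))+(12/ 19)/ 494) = -691.61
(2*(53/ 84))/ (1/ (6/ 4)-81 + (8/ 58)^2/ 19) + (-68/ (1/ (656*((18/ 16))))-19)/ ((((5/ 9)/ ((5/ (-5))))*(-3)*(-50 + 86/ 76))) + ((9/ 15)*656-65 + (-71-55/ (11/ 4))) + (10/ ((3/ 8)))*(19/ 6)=1409247078598291/ 1501731963270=938.41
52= 52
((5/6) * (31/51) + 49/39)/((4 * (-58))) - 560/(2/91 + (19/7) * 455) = -0.46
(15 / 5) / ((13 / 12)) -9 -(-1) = -68 / 13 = -5.23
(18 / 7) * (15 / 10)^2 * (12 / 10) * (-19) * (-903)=595593 / 5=119118.60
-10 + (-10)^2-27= 63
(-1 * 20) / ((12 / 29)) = -145 / 3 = -48.33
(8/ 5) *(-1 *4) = -32/ 5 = -6.40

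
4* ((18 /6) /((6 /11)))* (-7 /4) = -77 /2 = -38.50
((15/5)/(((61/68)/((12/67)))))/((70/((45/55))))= 11016/1573495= 0.01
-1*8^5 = -32768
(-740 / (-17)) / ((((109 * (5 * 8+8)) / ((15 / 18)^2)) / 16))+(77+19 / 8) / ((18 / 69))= 243641585 / 800496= 304.36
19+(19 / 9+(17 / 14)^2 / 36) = 149249 / 7056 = 21.15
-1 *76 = -76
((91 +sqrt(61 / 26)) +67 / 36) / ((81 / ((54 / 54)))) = sqrt(1586) / 2106 +3343 / 2916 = 1.17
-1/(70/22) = -11/35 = -0.31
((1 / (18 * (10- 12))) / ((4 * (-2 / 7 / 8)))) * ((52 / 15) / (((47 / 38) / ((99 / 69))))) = 38038 / 48645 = 0.78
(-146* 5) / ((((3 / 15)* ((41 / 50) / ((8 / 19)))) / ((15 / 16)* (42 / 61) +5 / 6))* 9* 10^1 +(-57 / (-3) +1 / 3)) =-118533750 / 6988289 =-16.96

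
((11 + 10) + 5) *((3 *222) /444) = 39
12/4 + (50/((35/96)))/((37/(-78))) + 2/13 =-285.96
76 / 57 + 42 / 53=338 / 159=2.13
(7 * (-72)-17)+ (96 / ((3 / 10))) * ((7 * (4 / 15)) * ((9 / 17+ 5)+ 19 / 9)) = 1855709 / 459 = 4042.94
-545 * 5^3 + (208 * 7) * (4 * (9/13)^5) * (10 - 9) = -1919264173/28561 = -67198.77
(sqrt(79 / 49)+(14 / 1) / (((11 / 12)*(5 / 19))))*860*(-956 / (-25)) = 1950364.31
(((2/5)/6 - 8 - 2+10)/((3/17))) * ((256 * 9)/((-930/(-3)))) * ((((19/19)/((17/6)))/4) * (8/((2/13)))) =9984/775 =12.88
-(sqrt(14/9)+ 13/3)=-13/3 - sqrt(14)/3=-5.58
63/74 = 0.85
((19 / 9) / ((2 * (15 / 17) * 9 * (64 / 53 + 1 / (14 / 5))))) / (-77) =-17119 / 15516765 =-0.00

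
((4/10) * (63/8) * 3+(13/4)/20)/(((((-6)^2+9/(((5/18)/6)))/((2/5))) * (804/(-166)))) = -63827/18524160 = -0.00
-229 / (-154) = 229 / 154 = 1.49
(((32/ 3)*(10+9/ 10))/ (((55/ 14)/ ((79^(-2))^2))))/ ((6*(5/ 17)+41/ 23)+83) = 596666/ 67963022584875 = 0.00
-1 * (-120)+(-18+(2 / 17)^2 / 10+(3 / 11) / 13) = 21081391 / 206635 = 102.02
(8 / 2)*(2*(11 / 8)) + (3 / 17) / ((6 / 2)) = 188 / 17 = 11.06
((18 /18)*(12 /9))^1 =4 /3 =1.33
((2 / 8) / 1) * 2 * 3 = 3 / 2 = 1.50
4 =4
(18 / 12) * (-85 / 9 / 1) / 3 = -85 / 18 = -4.72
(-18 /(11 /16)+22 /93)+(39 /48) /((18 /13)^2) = -45115399 /1767744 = -25.52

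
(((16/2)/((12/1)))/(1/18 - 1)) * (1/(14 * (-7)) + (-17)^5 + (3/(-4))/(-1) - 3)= 834877245/833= 1002253.60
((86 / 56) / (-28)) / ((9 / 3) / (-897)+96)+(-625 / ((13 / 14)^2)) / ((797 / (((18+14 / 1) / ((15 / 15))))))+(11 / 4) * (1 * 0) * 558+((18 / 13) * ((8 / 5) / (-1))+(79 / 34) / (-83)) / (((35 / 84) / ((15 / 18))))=-718294434862443171 / 21383825304230480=-33.59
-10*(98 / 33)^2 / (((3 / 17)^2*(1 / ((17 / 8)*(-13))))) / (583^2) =766747345 / 3331252089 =0.23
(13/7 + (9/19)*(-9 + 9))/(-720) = -0.00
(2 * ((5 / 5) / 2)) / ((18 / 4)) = 0.22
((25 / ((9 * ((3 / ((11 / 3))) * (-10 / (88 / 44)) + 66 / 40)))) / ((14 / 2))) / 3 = -5500 / 101493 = -0.05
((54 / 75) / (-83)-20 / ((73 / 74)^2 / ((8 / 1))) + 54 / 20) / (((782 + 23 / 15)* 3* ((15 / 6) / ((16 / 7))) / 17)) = -972820076528 / 909725979925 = -1.07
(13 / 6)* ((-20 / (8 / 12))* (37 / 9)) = -2405 / 9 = -267.22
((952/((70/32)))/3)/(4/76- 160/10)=-41344/4545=-9.10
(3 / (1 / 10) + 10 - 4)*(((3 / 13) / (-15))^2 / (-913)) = -36 / 3857425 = -0.00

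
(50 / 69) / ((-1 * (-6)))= 0.12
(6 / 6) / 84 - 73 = -6131 / 84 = -72.99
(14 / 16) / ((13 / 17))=119 / 104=1.14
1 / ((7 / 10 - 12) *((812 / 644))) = -0.07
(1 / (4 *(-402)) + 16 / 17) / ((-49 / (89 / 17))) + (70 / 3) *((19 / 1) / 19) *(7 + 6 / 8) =195973681 / 1084328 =180.73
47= 47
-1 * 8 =-8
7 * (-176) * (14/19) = -17248/19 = -907.79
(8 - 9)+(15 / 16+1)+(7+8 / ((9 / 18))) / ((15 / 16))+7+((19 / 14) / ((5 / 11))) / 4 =11161 / 336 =33.22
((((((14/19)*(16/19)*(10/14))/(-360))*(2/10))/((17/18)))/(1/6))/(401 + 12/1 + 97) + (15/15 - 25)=-24.00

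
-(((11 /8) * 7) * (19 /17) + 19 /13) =-21603 /1768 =-12.22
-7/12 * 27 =-63/4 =-15.75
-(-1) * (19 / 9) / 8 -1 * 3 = -197 / 72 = -2.74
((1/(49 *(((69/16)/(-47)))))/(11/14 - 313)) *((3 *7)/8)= 4/2139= 0.00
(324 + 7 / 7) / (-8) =-325 / 8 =-40.62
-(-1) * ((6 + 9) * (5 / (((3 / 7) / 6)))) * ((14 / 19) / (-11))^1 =-14700 / 209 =-70.33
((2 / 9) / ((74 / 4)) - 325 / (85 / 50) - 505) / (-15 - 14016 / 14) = 27586909 / 40266693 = 0.69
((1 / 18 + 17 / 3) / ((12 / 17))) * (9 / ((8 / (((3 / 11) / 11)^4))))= 0.00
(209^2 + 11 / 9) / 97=393140 / 873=450.33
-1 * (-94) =94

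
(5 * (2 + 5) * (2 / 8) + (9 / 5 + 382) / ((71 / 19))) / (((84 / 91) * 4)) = 2057497 / 68160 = 30.19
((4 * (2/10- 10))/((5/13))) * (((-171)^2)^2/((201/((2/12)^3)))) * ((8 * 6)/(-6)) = 16057725.70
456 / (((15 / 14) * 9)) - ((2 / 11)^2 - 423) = 2560543 / 5445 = 470.26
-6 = -6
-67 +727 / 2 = 593 / 2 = 296.50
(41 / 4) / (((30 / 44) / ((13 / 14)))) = 5863 / 420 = 13.96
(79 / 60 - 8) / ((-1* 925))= 401 / 55500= 0.01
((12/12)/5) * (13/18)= 13/90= 0.14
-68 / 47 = -1.45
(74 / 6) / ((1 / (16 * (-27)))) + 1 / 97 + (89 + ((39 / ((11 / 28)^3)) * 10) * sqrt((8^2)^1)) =5967163038 / 129107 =46218.74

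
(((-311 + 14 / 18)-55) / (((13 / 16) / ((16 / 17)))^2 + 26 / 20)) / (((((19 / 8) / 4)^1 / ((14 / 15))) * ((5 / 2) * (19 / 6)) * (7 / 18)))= -5804916736 / 63667955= -91.17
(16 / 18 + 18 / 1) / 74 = 0.26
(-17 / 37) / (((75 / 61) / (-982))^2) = -61000243268 / 208125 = -293094.26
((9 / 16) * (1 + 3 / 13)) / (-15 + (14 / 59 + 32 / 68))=-9027 / 186355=-0.05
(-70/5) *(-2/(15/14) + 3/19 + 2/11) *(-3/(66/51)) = -569653/11495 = -49.56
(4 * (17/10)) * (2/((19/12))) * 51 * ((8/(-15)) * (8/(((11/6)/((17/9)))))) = -10061824/5225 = -1925.71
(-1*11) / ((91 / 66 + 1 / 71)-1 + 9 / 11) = -51546 / 5675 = -9.08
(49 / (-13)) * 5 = -245 / 13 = -18.85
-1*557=-557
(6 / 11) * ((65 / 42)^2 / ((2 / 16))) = 10.45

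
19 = 19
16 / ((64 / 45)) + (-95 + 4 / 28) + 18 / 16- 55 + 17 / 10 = -38019 / 280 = -135.78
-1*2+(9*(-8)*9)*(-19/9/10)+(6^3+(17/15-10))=5129/15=341.93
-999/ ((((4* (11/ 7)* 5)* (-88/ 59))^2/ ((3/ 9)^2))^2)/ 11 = -0.00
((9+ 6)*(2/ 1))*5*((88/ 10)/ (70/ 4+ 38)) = 880/ 37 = 23.78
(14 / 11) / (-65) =-14 / 715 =-0.02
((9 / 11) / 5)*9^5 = 531441 / 55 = 9662.56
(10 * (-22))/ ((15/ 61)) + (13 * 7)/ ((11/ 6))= -845.03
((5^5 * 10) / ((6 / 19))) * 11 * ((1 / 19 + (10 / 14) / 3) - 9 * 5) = -3066078125 / 63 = -48667906.75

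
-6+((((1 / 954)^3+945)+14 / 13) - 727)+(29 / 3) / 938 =1128025040211805 / 5293724298408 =213.09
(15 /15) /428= 1 /428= 0.00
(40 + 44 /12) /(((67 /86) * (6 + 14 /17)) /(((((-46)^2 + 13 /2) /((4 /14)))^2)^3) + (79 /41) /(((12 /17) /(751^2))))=3603841428793159895044771230187500 /127059287743496342302885454432686006559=0.00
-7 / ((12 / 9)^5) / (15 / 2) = -567 / 2560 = -0.22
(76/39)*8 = 15.59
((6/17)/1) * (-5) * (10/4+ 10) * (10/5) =-750/17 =-44.12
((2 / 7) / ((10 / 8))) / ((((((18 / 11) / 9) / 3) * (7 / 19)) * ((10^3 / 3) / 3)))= 5643 / 61250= 0.09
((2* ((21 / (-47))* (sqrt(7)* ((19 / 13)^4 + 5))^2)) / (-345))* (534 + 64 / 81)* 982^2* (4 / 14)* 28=271450730418420775839232 / 39681220923045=6840785744.59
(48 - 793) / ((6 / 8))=-993.33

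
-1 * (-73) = 73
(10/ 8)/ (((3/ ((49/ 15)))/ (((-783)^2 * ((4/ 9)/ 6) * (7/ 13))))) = 865389/ 26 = 33284.19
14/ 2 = 7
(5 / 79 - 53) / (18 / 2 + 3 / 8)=-11152 / 1975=-5.65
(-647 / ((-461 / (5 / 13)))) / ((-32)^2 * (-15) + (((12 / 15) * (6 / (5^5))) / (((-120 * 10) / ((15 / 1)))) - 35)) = -505468750 / 14415974236729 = -0.00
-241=-241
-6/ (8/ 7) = -21/ 4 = -5.25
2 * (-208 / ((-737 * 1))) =416 / 737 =0.56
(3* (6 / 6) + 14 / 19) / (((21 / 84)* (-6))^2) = 284 / 171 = 1.66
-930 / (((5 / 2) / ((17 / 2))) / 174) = -550188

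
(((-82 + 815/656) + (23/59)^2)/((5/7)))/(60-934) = 1288461391/9979052320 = 0.13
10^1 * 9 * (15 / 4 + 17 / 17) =855 / 2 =427.50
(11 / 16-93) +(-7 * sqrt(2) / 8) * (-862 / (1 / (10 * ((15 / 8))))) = 19907.76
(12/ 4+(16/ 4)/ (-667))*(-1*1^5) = -1997/ 667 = -2.99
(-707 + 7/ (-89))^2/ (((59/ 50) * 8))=24751155625/ 467339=52961.89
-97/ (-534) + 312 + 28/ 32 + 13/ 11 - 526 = -4975549/ 23496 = -211.76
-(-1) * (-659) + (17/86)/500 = -28336983/43000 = -659.00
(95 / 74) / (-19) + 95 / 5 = 1401 / 74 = 18.93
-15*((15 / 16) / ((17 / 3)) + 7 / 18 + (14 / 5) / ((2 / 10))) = -178145 / 816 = -218.31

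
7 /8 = 0.88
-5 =-5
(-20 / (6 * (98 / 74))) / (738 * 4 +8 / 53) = -9805 / 11500104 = -0.00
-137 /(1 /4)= -548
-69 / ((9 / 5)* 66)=-115 / 198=-0.58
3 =3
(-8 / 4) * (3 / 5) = -6 / 5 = -1.20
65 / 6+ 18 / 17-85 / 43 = 43489 / 4386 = 9.92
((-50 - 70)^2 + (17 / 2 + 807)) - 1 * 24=30383 / 2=15191.50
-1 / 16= -0.06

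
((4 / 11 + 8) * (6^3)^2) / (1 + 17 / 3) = 3219264 / 55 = 58532.07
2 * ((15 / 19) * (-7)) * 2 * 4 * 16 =-26880 / 19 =-1414.74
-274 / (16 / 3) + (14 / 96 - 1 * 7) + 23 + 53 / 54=-14795 / 432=-34.25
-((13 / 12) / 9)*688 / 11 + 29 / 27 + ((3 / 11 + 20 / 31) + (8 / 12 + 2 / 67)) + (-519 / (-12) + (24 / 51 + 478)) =2409070193 / 4660788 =516.88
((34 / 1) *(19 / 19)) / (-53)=-0.64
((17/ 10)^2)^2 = 83521/ 10000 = 8.35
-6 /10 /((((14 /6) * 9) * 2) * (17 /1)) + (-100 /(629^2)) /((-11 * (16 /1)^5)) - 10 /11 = -36333774830741 /39930242007040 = -0.91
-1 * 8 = -8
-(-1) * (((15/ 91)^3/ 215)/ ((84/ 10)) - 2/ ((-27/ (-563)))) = -510809579117/ 12248543034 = -41.70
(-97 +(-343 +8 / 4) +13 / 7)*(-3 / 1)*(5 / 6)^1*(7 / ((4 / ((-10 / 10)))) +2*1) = 15265 / 56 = 272.59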